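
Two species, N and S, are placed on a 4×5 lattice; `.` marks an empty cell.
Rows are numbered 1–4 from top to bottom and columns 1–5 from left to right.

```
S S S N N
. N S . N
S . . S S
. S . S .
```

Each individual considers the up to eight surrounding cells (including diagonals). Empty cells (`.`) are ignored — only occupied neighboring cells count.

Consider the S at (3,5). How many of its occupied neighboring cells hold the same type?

Occupied neighbors of (3,5): (2,5)=N, (3,4)=S, (4,4)=S.
Same type (S): 2 of 3.

2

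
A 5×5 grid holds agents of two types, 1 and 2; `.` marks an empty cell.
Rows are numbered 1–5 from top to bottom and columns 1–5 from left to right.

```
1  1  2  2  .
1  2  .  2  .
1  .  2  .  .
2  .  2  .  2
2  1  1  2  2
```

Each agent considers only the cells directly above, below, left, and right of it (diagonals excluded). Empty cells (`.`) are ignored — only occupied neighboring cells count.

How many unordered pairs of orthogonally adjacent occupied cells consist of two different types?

Scan each occupied cell's neighbors to the right and below so each pair is counted once.
From row 1: 2 unlike of 6 pairs (running 2/6).
From row 2: 1 unlike of 2 pairs (running 3/8).
From row 3: 1 unlike of 2 pairs (running 4/10).
From row 4: 1 unlike of 3 pairs (running 5/13).
From row 5: 2 unlike of 4 pairs (running 7/17).
Total adjacent occupied pairs: 17; unlike-type pairs: 7.

7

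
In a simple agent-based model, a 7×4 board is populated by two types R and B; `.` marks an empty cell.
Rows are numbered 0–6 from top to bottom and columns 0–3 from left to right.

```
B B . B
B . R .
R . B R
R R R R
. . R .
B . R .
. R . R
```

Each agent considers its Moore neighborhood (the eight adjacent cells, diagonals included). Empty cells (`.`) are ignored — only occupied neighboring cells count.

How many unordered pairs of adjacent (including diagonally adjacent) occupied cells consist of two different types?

Scan each occupied cell's neighbors to the right and below (and the two forward diagonals) so each pair is counted once.
Row 0: B(0,0)–B(0,1)= B(0,0)–B(1,0)= B(0,1)–R(1,2)≠ B(0,1)–B(1,0)= B(0,3)–R(1,2)≠  → 2/5 unlike.
Row 1: B(1,0)–R(2,0)≠ R(1,2)–B(2,2)≠ R(1,2)–R(2,3)=  → 2/3 unlike.
Row 2: R(2,0)–R(3,0)= R(2,0)–R(3,1)= B(2,2)–R(2,3)≠ B(2,2)–R(3,2)≠ B(2,2)–R(3,3)≠ B(2,2)–R(3,1)≠ R(2,3)–R(3,3)= R(2,3)–R(3,2)=  → 4/8 unlike.
Row 3: R(3,0)–R(3,1)= R(3,1)–R(3,2)= R(3,1)–R(4,2)= R(3,2)–R(3,3)= R(3,2)–R(4,2)= R(3,3)–R(4,2)=  → 0/6 unlike.
Row 4: R(4,2)–R(5,2)=  → 0/1 unlike.
Row 5: B(5,0)–R(6,1)≠ R(5,2)–R(6,3)= R(5,2)–R(6,1)=  → 1/3 unlike.
Total adjacent occupied pairs: 26; unlike-type pairs: 9.

9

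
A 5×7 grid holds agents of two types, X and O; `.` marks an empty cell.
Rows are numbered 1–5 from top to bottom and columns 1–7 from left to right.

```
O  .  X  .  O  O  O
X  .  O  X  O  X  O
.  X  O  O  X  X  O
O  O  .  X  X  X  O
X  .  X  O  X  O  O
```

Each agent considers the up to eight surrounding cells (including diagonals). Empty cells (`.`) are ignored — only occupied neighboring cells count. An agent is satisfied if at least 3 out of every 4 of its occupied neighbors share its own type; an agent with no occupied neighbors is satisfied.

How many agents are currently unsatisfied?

27

(1,1)O 0/1 unhappy
(1,3)X 1/2 unhappy
(1,5)O 2/4 unhappy
(1,6)O 4/5 ok
(1,7)O 2/3 unhappy
(2,1)X 1/2 unhappy
(2,3)O 2/5 unhappy
(2,4)X 2/7 unhappy
(2,5)O 3/7 unhappy
(2,6)X 2/8 unhappy
(2,7)O 3/5 unhappy
(3,2)X 1/5 unhappy
(3,3)O 3/6 unhappy
(3,4)O 3/7 unhappy
(3,5)X 6/8 ok
(3,6)X 4/8 unhappy
(3,7)O 2/5 unhappy
(4,1)O 1/3 unhappy
(4,2)O 2/5 unhappy
(4,4)X 4/7 unhappy
(4,5)X 5/8 unhappy
(4,6)X 4/8 unhappy
(4,7)O 3/5 unhappy
(5,1)X 0/2 unhappy
(5,3)X 1/3 unhappy
(5,4)O 0/4 unhappy
(5,5)X 3/5 unhappy
(5,6)O 2/5 unhappy
(5,7)O 2/3 unhappy
Unsatisfied: (1,1), (1,3), (1,5), (1,7), (2,1), (2,3), (2,4), (2,5), (2,6), (2,7), (3,2), (3,3), (3,4), (3,6), (3,7), (4,1), (4,2), (4,4), (4,5), (4,6), (4,7), (5,1), (5,3), (5,4), (5,5), (5,6), (5,7) — 27 in total.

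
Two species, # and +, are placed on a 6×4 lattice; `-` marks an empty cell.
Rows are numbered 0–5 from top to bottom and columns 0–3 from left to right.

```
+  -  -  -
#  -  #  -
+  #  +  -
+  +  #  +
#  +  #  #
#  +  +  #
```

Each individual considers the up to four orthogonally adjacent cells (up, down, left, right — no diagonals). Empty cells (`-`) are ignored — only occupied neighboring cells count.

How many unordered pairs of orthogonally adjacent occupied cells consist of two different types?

Scan each occupied cell's neighbors to the right and below so each pair is counted once.
Row 0: +(0,0)–#(1,0)≠  → 1/1 unlike.
Row 1: #(1,0)–+(2,0)≠ #(1,2)–+(2,2)≠  → 2/2 unlike.
Row 2: +(2,0)–#(2,1)≠ +(2,0)–+(3,0)= #(2,1)–+(2,2)≠ #(2,1)–+(3,1)≠ +(2,2)–#(3,2)≠  → 4/5 unlike.
Row 3: +(3,0)–+(3,1)= +(3,0)–#(4,0)≠ +(3,1)–#(3,2)≠ +(3,1)–+(4,1)= #(3,2)–+(3,3)≠ #(3,2)–#(4,2)= +(3,3)–#(4,3)≠  → 4/7 unlike.
Row 4: #(4,0)–+(4,1)≠ #(4,0)–#(5,0)= +(4,1)–#(4,2)≠ +(4,1)–+(5,1)= #(4,2)–#(4,3)= #(4,2)–+(5,2)≠ #(4,3)–#(5,3)=  → 3/7 unlike.
Row 5: #(5,0)–+(5,1)≠ +(5,1)–+(5,2)= +(5,2)–#(5,3)≠  → 2/3 unlike.
Total adjacent occupied pairs: 25; unlike-type pairs: 16.

16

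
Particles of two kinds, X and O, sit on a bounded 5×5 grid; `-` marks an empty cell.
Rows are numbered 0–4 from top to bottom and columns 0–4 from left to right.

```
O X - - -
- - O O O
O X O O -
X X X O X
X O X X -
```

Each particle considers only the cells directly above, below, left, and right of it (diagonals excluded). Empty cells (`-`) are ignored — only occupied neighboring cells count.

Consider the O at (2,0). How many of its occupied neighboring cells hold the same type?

0

Occupied neighbors of (2,0): (3,0)=X, (2,1)=X.
Same type (O): 0 of 2.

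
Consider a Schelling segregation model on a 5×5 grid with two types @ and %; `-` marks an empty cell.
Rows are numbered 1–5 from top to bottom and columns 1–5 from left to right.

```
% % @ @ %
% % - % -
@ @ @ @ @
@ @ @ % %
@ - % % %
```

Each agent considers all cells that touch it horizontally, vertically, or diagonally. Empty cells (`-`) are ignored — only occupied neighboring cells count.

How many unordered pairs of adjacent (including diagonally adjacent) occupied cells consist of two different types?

22

Scan each occupied cell's neighbors to the right and below (and the two forward diagonals) so each pair is counted once.
From row 1: 5 unlike of 12 pairs (running 5/12).
From row 2: 8 unlike of 9 pairs (running 13/21).
From row 3: 5 unlike of 17 pairs (running 18/38).
From row 4: 4 unlike of 14 pairs (running 22/52).
From row 5: 0 unlike of 2 pairs (running 22/54).
Total adjacent occupied pairs: 54; unlike-type pairs: 22.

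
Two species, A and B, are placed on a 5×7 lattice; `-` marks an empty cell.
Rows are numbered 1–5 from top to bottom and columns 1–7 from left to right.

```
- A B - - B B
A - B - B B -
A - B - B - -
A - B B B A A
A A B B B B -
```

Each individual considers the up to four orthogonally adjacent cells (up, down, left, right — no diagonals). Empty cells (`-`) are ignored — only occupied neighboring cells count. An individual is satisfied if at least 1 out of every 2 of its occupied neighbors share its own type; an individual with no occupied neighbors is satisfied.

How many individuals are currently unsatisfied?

Row 1: (1,2)A 0/1 ✗ · (1,3)B 1/2 ✓ · (1,6)B 2/2 ✓ · (1,7)B 1/1 ✓
Row 2: (2,1)A 1/1 ✓ · (2,3)B 2/2 ✓ · (2,5)B 2/2 ✓ · (2,6)B 2/2 ✓
Row 3: (3,1)A 2/2 ✓ · (3,3)B 2/2 ✓ · (3,5)B 2/2 ✓
Row 4: (4,1)A 2/2 ✓ · (4,3)B 3/3 ✓ · (4,4)B 3/3 ✓ · (4,5)B 3/4 ✓ · (4,6)A 1/3 ✗ · (4,7)A 1/1 ✓
Row 5: (5,1)A 2/2 ✓ · (5,2)A 1/2 ✓ · (5,3)B 2/3 ✓ · (5,4)B 3/3 ✓ · (5,5)B 3/3 ✓ · (5,6)B 1/2 ✓
Unsatisfied: (1,2), (4,6) — 2 in total.

2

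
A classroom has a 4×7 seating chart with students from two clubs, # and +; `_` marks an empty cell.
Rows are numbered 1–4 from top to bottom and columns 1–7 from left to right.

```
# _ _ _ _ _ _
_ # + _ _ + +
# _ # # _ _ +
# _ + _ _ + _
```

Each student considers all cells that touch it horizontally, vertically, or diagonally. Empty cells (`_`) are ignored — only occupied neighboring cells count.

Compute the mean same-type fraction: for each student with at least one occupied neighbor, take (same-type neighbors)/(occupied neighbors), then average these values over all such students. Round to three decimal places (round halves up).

0.715

Row 1: (1,1)# 1/1
Row 2: (2,2)# 3/4 · (2,3)+ 0/3 · (2,6)+ 2/2 · (2,7)+ 2/2
Row 3: (3,1)# 2/2 · (3,3)# 2/4 · (3,4)# 1/3 · (3,7)+ 3/3
Row 4: (4,1)# 1/1 · (4,3)+ 0/2 · (4,6)+ 1/1
Sum over 12 students: 1/1 + 3/4 + 0/3 + 2/2 + 2/2 + 2/2 + 2/4 + 1/3 + 3/3 + 1/1 + 0/2 + 1/1 = 103/12; mean = 103/12 ÷ 12 = 103/144 = 0.715277… → 0.715.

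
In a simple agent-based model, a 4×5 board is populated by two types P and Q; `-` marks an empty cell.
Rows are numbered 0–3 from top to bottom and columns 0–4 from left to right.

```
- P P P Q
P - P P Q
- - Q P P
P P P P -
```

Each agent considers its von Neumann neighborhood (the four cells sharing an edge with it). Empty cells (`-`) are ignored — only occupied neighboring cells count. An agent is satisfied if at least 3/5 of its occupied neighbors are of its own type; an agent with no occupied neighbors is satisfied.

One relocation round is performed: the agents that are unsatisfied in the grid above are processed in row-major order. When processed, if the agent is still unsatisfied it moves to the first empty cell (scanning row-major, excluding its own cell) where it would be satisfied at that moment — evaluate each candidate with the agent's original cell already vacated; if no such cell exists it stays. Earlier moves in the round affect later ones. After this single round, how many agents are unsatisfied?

Initially unsatisfied (in order): (0,4), (1,4), (2,2), (2,4).
  (0,4): no empty cell satisfies it; stays.
  (1,4): no empty cell satisfies it; stays.
  (2,2): no empty cell satisfies it; stays.
  (2,4) → (0,0).
Resulting grid:
P P P P Q
P - P P Q
- - Q P -
P P P P -
Unsatisfied now: (0,4), (1,4), (2,2).

3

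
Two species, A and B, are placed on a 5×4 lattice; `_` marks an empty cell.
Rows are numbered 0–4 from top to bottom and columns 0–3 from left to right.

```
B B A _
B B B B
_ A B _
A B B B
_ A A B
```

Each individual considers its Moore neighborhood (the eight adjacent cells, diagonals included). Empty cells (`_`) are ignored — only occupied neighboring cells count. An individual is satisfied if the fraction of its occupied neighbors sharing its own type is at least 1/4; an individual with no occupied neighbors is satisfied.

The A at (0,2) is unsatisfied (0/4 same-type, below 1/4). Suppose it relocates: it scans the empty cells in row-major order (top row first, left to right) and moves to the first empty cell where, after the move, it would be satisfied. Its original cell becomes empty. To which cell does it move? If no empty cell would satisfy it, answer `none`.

Vacating (0,2). Empty cells in order:
  (0,3): 0/2 same-type → still unsatisfied.
  (2,0): 2/5 same-type → satisfied — stop here.

(2,0)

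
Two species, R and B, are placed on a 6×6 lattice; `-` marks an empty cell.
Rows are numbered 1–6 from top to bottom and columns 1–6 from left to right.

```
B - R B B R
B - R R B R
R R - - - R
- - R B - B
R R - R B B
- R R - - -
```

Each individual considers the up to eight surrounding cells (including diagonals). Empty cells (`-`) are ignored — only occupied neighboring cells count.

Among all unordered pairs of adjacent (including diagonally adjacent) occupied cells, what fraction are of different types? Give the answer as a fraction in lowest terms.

2/5

Scan each occupied cell's neighbors to the right and below (and the two forward diagonals) so each pair is counted once.
Row 1: B(1,1)–B(2,1)= R(1,3)–B(1,4)≠ R(1,3)–R(2,3)= R(1,3)–R(2,4)= B(1,4)–B(1,5)= B(1,4)–R(2,4)≠ B(1,4)–B(2,5)= B(1,4)–R(2,3)≠ B(1,5)–R(1,6)≠ B(1,5)–B(2,5)= B(1,5)–R(2,6)≠ B(1,5)–R(2,4)≠ R(1,6)–R(2,6)= R(1,6)–B(2,5)≠  → 7/14 unlike.
Row 2: B(2,1)–R(3,1)≠ B(2,1)–R(3,2)≠ R(2,3)–R(2,4)= R(2,3)–R(3,2)= R(2,4)–B(2,5)≠ B(2,5)–R(2,6)≠ B(2,5)–R(3,6)≠ R(2,6)–R(3,6)=  → 5/8 unlike.
Row 3: R(3,1)–R(3,2)= R(3,2)–R(4,3)= R(3,6)–B(4,6)≠  → 1/3 unlike.
Row 4: R(4,3)–B(4,4)≠ R(4,3)–R(5,4)= R(4,3)–R(5,2)= B(4,4)–R(5,4)≠ B(4,4)–B(5,5)= B(4,6)–B(5,6)= B(4,6)–B(5,5)=  → 2/7 unlike.
Row 5: R(5,1)–R(5,2)= R(5,1)–R(6,2)= R(5,2)–R(6,2)= R(5,2)–R(6,3)= R(5,4)–B(5,5)≠ R(5,4)–R(6,3)= B(5,5)–B(5,6)=  → 1/7 unlike.
Row 6: R(6,2)–R(6,3)=  → 0/1 unlike.
Total adjacent occupied pairs: 40; unlike-type pairs: 16.
16/40 reduces to 2/5.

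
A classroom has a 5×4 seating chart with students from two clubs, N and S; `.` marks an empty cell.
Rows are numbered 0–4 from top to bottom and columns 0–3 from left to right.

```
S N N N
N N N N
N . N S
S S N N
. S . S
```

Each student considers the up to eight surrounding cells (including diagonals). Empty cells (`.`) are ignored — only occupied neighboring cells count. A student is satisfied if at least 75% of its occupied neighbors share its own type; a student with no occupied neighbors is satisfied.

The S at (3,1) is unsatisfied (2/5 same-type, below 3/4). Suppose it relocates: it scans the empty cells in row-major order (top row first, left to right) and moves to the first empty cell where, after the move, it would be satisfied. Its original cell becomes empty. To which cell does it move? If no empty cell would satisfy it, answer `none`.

(4,0)

Vacating (3,1). Empty cells in order:
  (2,1): 1/7 same-type → still unsatisfied.
  (4,0): 2/2 same-type → satisfied — stop here.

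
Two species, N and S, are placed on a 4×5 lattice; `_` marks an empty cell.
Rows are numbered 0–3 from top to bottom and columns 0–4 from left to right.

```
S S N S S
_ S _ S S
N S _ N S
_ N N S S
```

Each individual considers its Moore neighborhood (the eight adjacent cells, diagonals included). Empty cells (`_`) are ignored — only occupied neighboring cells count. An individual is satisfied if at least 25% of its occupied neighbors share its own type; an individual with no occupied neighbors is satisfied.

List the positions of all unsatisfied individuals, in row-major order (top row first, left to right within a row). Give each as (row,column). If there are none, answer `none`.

(0,2), (2,3)

(0,0)S 2/2 ok
(0,1)S 2/3 ok
(0,2)N 0/4 unhappy
(0,3)S 3/4 ok
(0,4)S 3/3 ok
(1,1)S 3/5 ok
(1,3)S 4/6 ok
(1,4)S 4/5 ok
(2,0)N 1/3 ok
(2,1)S 1/4 ok
(2,3)N 1/6 unhappy
(2,4)S 4/5 ok
(3,1)N 2/3 ok
(3,2)N 2/4 ok
(3,3)S 2/4 ok
(3,4)S 2/3 ok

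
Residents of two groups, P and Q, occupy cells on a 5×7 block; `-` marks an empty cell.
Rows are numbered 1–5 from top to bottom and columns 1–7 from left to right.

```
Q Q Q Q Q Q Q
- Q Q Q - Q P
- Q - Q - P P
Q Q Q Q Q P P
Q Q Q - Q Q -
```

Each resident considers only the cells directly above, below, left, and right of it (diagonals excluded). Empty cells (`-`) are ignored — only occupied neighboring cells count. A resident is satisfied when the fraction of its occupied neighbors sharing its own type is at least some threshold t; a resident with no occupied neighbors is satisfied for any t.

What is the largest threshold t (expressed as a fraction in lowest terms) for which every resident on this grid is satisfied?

Row 1: (1,1)Q 1/1 · (1,2)Q 3/3 · (1,3)Q 3/3 · (1,4)Q 3/3 · (1,5)Q 2/2 · (1,6)Q 3/3 · (1,7)Q 1/2
Row 2: (2,2)Q 3/3 · (2,3)Q 3/3 · (2,4)Q 3/3 · (2,6)Q 1/3 · (2,7)P 1/3
Row 3: (3,2)Q 2/2 · (3,4)Q 2/2 · (3,6)P 2/3 · (3,7)P 3/3
Row 4: (4,1)Q 2/2 · (4,2)Q 4/4 · (4,3)Q 3/3 · (4,4)Q 3/3 · (4,5)Q 2/3 · (4,6)P 2/4 · (4,7)P 2/2
Row 5: (5,1)Q 2/2 · (5,2)Q 3/3 · (5,3)Q 2/2 · (5,5)Q 2/2 · (5,6)Q 1/2
The smallest same-type fraction is 1/3 at (2,6), which reduces to 1/3. Any threshold above that leaves this resident unsatisfied.

1/3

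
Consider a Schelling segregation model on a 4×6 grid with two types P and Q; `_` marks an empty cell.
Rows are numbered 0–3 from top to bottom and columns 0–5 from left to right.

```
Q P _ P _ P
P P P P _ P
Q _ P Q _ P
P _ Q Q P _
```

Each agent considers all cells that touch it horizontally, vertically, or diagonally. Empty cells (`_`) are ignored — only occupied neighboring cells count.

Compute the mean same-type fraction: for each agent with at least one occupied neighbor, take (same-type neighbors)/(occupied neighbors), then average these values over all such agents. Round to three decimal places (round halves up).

0.578

Row 0: (0,0)Q 0/3 · (0,1)P 3/4 · (0,3)P 2/2 · (0,5)P 1/1
Row 1: (1,0)P 2/4 · (1,1)P 4/6 · (1,2)P 5/6 · (1,3)P 3/4 · (1,5)P 2/2
Row 2: (2,0)Q 0/3 · (2,2)P 3/6 · (2,3)Q 2/6 · (2,5)P 2/2
Row 3: (3,0)P 0/1 · (3,2)Q 2/3 · (3,3)Q 2/4 · (3,4)P 1/3
Sum over 17 agents: 0/3 + 3/4 + 2/2 + 1/1 + 2/4 + 4/6 + 5/6 + 3/4 + 2/2 + 0/3 + 3/6 + 2/6 + 2/2 + 0/1 + 2/3 + 2/4 + 1/3 = 59/6; mean = 59/6 ÷ 17 = 59/102 = 0.578431… → 0.578.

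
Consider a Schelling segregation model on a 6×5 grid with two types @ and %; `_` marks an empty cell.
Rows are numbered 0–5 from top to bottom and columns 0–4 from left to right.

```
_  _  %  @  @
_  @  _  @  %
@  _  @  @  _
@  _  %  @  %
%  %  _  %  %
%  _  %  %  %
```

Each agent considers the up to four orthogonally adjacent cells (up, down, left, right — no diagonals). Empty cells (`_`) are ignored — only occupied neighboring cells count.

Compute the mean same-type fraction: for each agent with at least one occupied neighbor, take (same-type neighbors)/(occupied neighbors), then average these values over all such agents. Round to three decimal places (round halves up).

(0,2)% 0/1
(0,3)@ 2/3
(0,4)@ 1/2
(1,1)@ — no occupied neighbors
(1,3)@ 2/3
(1,4)% 0/2
(2,0)@ 1/1
(2,2)@ 1/2
(2,3)@ 3/3
(3,0)@ 1/2
(3,2)% 0/2
(3,3)@ 1/4
(3,4)% 1/2
(4,0)% 2/3
(4,1)% 1/1
(4,3)% 2/3
(4,4)% 3/3
(5,0)% 1/1
(5,2)% 1/1
(5,3)% 3/3
(5,4)% 2/2
Sum over 20 agents: 0/1 + 2/3 + 1/2 + 2/3 + 0/2 + 1/1 + 1/2 + 3/3 + 1/2 + 0/2 + 1/4 + 1/2 + 2/3 + 1/1 + 2/3 + 3/3 + 1/1 + 1/1 + 3/3 + 2/2 = 155/12; mean = 155/12 ÷ 20 = 31/48 = 0.645833… → 0.646.

0.646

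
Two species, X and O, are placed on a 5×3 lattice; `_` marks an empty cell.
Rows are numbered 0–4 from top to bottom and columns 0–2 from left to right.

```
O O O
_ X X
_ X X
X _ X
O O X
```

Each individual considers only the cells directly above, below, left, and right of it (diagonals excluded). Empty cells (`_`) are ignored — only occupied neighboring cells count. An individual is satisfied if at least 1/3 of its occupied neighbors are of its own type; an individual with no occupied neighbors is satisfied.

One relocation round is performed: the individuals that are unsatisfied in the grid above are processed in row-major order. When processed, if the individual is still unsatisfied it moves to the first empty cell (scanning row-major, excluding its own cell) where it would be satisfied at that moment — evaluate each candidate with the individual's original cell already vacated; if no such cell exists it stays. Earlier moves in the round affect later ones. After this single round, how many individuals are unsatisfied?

0

Initially unsatisfied (in order): (3,0).
  (3,0) → (1,0).
Resulting grid:
O O O
X X X
_ X X
_ _ X
O O X
All satisfied now.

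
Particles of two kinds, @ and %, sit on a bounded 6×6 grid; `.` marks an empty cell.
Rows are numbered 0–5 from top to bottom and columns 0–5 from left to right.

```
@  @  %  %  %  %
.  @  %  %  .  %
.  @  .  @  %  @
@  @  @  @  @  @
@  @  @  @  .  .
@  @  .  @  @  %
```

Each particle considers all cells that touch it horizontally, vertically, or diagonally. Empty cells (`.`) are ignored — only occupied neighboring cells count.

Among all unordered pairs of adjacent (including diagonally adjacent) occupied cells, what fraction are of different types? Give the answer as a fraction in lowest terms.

7/34

Scan each occupied cell's neighbors to the right and below (and the two forward diagonals) so each pair is counted once.
From row 0: 3 unlike of 16 pairs (running 3/16).
From row 1: 5 unlike of 9 pairs (running 8/25).
From row 2: 5 unlike of 13 pairs (running 13/38).
From row 3: 0 unlike of 16 pairs (running 13/54).
From row 4: 0 unlike of 11 pairs (running 13/65).
From row 5: 1 unlike of 3 pairs (running 14/68).
Total adjacent occupied pairs: 68; unlike-type pairs: 14.
14/68 reduces to 7/34.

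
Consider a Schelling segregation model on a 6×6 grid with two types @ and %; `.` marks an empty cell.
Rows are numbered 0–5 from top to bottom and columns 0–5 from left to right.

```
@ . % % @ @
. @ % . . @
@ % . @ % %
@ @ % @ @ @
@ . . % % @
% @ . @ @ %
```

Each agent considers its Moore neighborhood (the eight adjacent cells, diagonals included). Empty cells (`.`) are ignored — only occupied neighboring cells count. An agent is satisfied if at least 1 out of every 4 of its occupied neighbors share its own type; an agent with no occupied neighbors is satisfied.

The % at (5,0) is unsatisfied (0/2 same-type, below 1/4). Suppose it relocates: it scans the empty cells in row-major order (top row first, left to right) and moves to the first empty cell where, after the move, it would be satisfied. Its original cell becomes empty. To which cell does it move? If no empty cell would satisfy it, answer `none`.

Vacating (5,0). Empty cells in order:
  (0,1): 2/4 same-type → satisfied — stop here.

(0,1)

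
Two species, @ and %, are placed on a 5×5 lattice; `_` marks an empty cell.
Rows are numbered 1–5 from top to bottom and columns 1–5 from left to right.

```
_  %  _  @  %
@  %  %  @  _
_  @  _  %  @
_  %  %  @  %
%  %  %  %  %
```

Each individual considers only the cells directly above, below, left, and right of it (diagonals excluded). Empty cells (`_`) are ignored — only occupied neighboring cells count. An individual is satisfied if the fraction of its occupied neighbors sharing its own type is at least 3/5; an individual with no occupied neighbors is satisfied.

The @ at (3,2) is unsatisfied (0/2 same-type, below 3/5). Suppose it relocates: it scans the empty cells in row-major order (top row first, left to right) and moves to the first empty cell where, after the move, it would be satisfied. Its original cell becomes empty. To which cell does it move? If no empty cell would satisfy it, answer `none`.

Vacating (3,2). Empty cells in order:
  (1,1): 1/2 same-type → still unsatisfied.
  (1,3): 1/3 same-type → still unsatisfied.
  (2,5): 2/3 same-type → satisfied — stop here.

(2,5)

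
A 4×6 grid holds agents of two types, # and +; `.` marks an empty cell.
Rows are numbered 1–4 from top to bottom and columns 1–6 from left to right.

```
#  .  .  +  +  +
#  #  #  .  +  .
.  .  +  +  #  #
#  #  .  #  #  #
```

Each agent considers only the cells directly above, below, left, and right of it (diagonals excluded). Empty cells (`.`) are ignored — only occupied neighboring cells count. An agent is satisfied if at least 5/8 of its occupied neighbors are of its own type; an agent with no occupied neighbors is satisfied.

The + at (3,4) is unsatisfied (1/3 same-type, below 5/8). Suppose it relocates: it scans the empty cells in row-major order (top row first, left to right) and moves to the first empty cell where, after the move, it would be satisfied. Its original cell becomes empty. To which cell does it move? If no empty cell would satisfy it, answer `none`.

Vacating (3,4). Empty cells in order:
  (1,2): 0/2 same-type → still unsatisfied.
  (1,3): 1/2 same-type → still unsatisfied.
  (2,4): 2/3 same-type → satisfied — stop here.

(2,4)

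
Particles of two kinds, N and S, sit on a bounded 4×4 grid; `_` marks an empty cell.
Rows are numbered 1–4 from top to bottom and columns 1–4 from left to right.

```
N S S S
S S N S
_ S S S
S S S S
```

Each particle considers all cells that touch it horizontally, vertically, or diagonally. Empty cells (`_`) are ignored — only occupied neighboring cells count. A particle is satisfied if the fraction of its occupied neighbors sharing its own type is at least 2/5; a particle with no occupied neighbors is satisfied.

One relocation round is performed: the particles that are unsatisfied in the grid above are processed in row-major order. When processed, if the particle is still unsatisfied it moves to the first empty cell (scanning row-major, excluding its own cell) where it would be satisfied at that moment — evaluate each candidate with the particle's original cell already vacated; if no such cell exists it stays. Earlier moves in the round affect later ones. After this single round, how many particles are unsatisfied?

2

Initially unsatisfied (in order): (1,1), (2,3).
  (1,1): no empty cell satisfies it; stays.
  (2,3): no empty cell satisfies it; stays.
Resulting grid:
N S S S
S S N S
_ S S S
S S S S
Unsatisfied now: (1,1), (2,3).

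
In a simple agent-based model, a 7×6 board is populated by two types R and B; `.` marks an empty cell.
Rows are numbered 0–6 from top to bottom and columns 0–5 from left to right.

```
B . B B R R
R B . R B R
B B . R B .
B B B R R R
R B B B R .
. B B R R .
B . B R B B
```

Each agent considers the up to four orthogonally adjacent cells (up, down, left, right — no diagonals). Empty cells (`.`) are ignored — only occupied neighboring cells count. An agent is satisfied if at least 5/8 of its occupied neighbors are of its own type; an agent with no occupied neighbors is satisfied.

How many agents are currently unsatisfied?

(0,0)B 0/1 not
(0,2)B 1/1 satisfied
(0,3)B 1/3 not
(0,4)R 1/3 not
(0,5)R 2/2 satisfied
(1,0)R 0/3 not
(1,1)B 1/2 not
(1,3)R 1/3 not
(1,4)B 1/4 not
(1,5)R 1/2 not
(2,0)B 2/3 satisfied
(2,1)B 3/3 satisfied
(2,3)R 2/3 satisfied
(2,4)B 1/3 not
(3,0)B 2/3 satisfied
(3,1)B 4/4 satisfied
(3,2)B 2/3 satisfied
(3,3)R 2/4 not
(3,4)R 3/4 satisfied
(3,5)R 1/1 satisfied
(4,0)R 0/2 not
(4,1)B 3/4 satisfied
(4,2)B 4/4 satisfied
(4,3)B 1/4 not
(4,4)R 2/3 satisfied
(5,1)B 2/2 satisfied
(5,2)B 3/4 satisfied
(5,3)R 2/4 not
(5,4)R 2/3 satisfied
(6,0)B 0/0 satisfied
(6,2)B 1/2 not
(6,3)R 1/3 not
(6,4)B 1/3 not
(6,5)B 1/1 satisfied
Unsatisfied: (0,0), (0,3), (0,4), (1,0), (1,1), (1,3), (1,4), (1,5), (2,4), (3,3), (4,0), (4,3), (5,3), (6,2), (6,3), (6,4) — 16 in total.

16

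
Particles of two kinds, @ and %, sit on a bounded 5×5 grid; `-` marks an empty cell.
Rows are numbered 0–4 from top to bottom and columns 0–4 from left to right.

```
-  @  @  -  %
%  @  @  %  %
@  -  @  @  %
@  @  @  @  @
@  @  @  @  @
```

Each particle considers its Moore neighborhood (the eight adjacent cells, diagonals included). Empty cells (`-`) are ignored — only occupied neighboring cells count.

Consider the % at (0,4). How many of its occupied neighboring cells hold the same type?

Occupied neighbors of (0,4): (1,3)=%, (1,4)=%.
Same type (%): 2 of 2.

2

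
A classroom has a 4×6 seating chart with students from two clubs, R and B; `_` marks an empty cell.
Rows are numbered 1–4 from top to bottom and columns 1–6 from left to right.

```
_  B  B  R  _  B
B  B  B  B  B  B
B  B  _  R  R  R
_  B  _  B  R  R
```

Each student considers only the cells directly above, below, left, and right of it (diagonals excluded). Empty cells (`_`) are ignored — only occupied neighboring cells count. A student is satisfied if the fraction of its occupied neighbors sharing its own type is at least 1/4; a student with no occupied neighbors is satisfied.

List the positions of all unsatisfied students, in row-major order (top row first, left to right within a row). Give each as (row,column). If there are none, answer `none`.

(1,4), (4,4)

(1,2)B 2/2 satisfied
(1,3)B 2/3 satisfied
(1,4)R 0/2 not
(1,6)B 1/1 satisfied
(2,1)B 2/2 satisfied
(2,2)B 4/4 satisfied
(2,3)B 3/3 satisfied
(2,4)B 2/4 satisfied
(2,5)B 2/3 satisfied
(2,6)B 2/3 satisfied
(3,1)B 2/2 satisfied
(3,2)B 3/3 satisfied
(3,4)R 1/3 satisfied
(3,5)R 3/4 satisfied
(3,6)R 2/3 satisfied
(4,2)B 1/1 satisfied
(4,4)B 0/2 not
(4,5)R 2/3 satisfied
(4,6)R 2/2 satisfied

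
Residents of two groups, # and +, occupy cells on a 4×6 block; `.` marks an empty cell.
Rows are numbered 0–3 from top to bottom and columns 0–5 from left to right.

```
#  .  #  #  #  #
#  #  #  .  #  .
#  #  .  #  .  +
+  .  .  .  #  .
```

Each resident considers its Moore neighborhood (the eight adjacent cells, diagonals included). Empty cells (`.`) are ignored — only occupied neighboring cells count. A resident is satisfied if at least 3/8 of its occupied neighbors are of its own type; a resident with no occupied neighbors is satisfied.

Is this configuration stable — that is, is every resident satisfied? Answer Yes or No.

Row 0: (0,0)# 2/2 ok · (0,2)# 3/3 ok · (0,3)# 4/4 ok · (0,4)# 3/3 ok · (0,5)# 2/2 ok
Row 1: (1,0)# 4/4 ok · (1,1)# 6/6 ok · (1,2)# 5/5 ok · (1,4)# 4/5 ok
Row 2: (2,0)# 3/4 ok · (2,1)# 4/5 ok · (2,3)# 3/3 ok · (2,5)+ 0/2 unhappy
Row 3: (3,0)+ 0/2 unhappy · (3,4)# 1/2 ok
For instance (2,5) has only 0/2 same-type neighbors, below 3/8.

No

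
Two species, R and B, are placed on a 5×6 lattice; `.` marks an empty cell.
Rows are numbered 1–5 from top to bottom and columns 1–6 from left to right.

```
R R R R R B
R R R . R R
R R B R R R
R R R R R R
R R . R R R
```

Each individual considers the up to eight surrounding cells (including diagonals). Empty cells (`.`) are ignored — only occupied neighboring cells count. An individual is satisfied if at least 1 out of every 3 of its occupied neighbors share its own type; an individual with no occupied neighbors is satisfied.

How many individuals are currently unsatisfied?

2

Row 1: (1,1)R 3/3 ✓ · (1,2)R 5/5 ✓ · (1,3)R 4/4 ✓ · (1,4)R 4/4 ✓ · (1,5)R 3/4 ✓ · (1,6)B 0/3 ✗
Row 2: (2,1)R 5/5 ✓ · (2,2)R 7/8 ✓ · (2,3)R 6/7 ✓ · (2,5)R 6/7 ✓ · (2,6)R 4/5 ✓
Row 3: (3,1)R 5/5 ✓ · (3,2)R 7/8 ✓ · (3,3)B 0/7 ✗ · (3,4)R 6/7 ✓ · (3,5)R 7/7 ✓ · (3,6)R 5/5 ✓
Row 4: (4,1)R 5/5 ✓ · (4,2)R 6/7 ✓ · (4,3)R 6/7 ✓ · (4,4)R 6/7 ✓ · (4,5)R 8/8 ✓ · (4,6)R 5/5 ✓
Row 5: (5,1)R 3/3 ✓ · (5,2)R 4/4 ✓ · (5,4)R 4/4 ✓ · (5,5)R 5/5 ✓ · (5,6)R 3/3 ✓
Unsatisfied: (1,6), (3,3) — 2 in total.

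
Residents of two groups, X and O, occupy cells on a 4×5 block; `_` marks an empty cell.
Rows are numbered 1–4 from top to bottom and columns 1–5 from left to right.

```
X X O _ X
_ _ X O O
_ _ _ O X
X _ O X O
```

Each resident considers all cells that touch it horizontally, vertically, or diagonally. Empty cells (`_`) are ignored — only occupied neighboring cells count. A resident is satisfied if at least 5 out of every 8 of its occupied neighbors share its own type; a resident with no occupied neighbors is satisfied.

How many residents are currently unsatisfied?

Row 1: (1,1)X 1/1 ✓ · (1,2)X 2/3 ✓ · (1,3)O 1/3 ✗ · (1,5)X 0/2 ✗
Row 2: (2,3)X 1/4 ✗ · (2,4)O 3/6 ✗ · (2,5)O 2/4 ✗
Row 3: (3,4)O 4/7 ✗ · (3,5)X 1/5 ✗
Row 4: (4,1)X 0/0 ✓ · (4,3)O 1/2 ✗ · (4,4)X 1/4 ✗ · (4,5)O 1/3 ✗
Unsatisfied: (1,3), (1,5), (2,3), (2,4), (2,5), (3,4), (3,5), (4,3), (4,4), (4,5) — 10 in total.

10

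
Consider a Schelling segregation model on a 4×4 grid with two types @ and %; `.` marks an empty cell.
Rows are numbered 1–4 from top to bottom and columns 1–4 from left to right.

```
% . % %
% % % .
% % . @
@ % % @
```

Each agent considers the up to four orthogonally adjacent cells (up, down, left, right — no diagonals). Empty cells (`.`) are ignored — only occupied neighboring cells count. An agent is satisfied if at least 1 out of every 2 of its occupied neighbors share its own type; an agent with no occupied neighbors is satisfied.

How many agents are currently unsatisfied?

1

Row 1: (1,1)% 1/1 ✓ · (1,3)% 2/2 ✓ · (1,4)% 1/1 ✓
Row 2: (2,1)% 3/3 ✓ · (2,2)% 3/3 ✓ · (2,3)% 2/2 ✓
Row 3: (3,1)% 2/3 ✓ · (3,2)% 3/3 ✓ · (3,4)@ 1/1 ✓
Row 4: (4,1)@ 0/2 ✗ · (4,2)% 2/3 ✓ · (4,3)% 1/2 ✓ · (4,4)@ 1/2 ✓
Unsatisfied: (4,1) — 1 in total.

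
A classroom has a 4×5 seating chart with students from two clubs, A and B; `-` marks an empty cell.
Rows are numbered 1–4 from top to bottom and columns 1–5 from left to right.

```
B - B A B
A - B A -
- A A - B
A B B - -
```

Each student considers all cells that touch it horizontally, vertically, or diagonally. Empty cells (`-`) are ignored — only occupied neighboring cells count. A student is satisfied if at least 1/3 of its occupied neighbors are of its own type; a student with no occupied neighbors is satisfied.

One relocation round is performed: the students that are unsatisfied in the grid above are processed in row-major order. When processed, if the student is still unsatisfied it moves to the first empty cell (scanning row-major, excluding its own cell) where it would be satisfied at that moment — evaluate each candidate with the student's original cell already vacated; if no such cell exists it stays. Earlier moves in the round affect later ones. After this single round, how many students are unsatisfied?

Initially unsatisfied (in order): (1,1), (1,4), (1,5), (2,3), (3,5), (4,2).
  (1,1) → (1,2).
  (1,4) → (1,1).
  (1,5) → (1,4).
  (2,3): now satisfied by earlier moves; stays.
  (3,5) → (1,5).
  (4,2) → (2,2).
Resulting grid:
A B B B B
A B B A -
- A A - -
A - B - -
Unsatisfied now: (2,4), (4,3).

2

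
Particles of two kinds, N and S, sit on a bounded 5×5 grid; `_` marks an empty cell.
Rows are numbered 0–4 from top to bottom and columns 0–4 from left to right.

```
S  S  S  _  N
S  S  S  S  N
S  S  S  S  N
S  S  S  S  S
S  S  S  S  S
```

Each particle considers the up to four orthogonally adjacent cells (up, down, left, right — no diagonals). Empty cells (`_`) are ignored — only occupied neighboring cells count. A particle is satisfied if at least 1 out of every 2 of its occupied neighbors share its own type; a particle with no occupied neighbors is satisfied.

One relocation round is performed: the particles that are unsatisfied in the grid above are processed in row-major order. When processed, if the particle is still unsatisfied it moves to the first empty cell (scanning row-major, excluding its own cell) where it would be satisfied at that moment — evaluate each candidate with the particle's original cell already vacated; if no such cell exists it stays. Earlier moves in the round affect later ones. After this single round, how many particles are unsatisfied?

Initially unsatisfied (in order): (2,4).
  (2,4): no empty cell satisfies it; stays.
Resulting grid:
S S S _ N
S S S S N
S S S S N
S S S S S
S S S S S
Unsatisfied now: (2,4).

1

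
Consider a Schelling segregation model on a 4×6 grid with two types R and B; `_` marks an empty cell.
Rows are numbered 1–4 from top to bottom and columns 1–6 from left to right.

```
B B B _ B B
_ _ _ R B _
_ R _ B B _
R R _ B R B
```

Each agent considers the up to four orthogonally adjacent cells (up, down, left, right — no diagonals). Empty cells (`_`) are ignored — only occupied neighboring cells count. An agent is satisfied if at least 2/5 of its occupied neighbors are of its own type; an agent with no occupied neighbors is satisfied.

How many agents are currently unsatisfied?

3

(1,1)B 1/1 satisfied
(1,2)B 2/2 satisfied
(1,3)B 1/1 satisfied
(1,5)B 2/2 satisfied
(1,6)B 1/1 satisfied
(2,4)R 0/2 not
(2,5)B 2/3 satisfied
(3,2)R 1/1 satisfied
(3,4)B 2/3 satisfied
(3,5)B 2/3 satisfied
(4,1)R 1/1 satisfied
(4,2)R 2/2 satisfied
(4,4)B 1/2 satisfied
(4,5)R 0/3 not
(4,6)B 0/1 not
Unsatisfied: (2,4), (4,5), (4,6) — 3 in total.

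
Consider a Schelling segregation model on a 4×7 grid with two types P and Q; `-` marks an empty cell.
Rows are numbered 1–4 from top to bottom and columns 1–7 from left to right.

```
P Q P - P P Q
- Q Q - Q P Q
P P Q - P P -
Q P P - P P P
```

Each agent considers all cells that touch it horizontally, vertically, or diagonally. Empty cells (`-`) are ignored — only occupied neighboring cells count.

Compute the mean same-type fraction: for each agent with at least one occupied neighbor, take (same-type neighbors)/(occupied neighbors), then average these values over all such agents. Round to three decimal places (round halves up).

Row 1: (1,1)P 0/2 · (1,2)Q 2/4 · (1,3)P 0/3 · (1,5)P 2/3 · (1,6)P 2/5 · (1,7)Q 1/3
Row 2: (2,2)Q 3/7 · (2,3)Q 3/5 · (2,5)Q 0/5 · (2,6)P 4/7 · (2,7)Q 1/4
Row 3: (3,1)P 2/4 · (3,2)P 3/7 · (3,3)Q 2/5 · (3,5)P 4/5 · (3,6)P 5/7
Row 4: (4,1)Q 0/3 · (4,2)P 3/5 · (4,3)P 2/3 · (4,5)P 3/3 · (4,6)P 4/4 · (4,7)P 2/2
Sum over 22 agents: 0/2 + 2/4 + 0/3 + 2/3 + 2/5 + 1/3 + 3/7 + 3/5 + 0/5 + 4/7 + 1/4 + 2/4 + 3/7 + 2/5 + 4/5 + 5/7 + 0/3 + 3/5 + 2/3 + 3/3 + 4/4 + 2/2 = 4561/420; mean = 4561/420 ÷ 22 = 4561/9240 = 0.493614… → 0.494.

0.494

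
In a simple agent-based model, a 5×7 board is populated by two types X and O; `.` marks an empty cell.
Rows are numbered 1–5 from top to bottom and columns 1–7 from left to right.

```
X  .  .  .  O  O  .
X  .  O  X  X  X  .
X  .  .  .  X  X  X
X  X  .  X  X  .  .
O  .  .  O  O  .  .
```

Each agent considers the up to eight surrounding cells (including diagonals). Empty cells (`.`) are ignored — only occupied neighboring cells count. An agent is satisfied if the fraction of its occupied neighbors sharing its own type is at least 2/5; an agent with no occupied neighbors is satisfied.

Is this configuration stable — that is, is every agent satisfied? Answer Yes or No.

No

Row 1: (1,1)X 1/1 satisfied · (1,5)O 1/4 not · (1,6)O 1/3 not
Row 2: (2,1)X 2/2 satisfied · (2,3)O 0/1 not · (2,4)X 2/4 satisfied · (2,5)X 4/6 satisfied · (2,6)X 4/6 satisfied
Row 3: (3,1)X 3/3 satisfied · (3,5)X 6/6 satisfied · (3,6)X 5/5 satisfied · (3,7)X 2/2 satisfied
Row 4: (4,1)X 2/3 satisfied · (4,2)X 2/3 satisfied · (4,4)X 2/4 satisfied · (4,5)X 3/5 satisfied
Row 5: (5,1)O 0/2 not · (5,4)O 1/3 not · (5,5)O 1/3 not
For instance (1,5) has only 1/4 same-type neighbors, below 2/5.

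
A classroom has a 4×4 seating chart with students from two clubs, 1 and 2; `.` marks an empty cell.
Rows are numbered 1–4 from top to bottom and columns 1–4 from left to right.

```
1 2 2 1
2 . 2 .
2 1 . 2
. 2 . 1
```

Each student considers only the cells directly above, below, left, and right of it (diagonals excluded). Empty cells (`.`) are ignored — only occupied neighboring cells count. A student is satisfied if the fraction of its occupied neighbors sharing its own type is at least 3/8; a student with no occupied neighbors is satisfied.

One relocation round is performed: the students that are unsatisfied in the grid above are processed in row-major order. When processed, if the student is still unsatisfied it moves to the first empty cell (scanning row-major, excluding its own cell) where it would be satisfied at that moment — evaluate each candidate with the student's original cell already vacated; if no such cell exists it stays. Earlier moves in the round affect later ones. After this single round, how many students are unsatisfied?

0

Initially unsatisfied (in order): (1,1), (1,4), (3,2), (3,4), (4,2), (4,4).
  (1,1) → (4,3).
  (1,4) → (3,3).
  (3,2): no empty cell satisfies it; stays.
  (3,4) → (1,1).
  (4,2) → (1,4).
  (4,4): now satisfied by earlier moves; stays.
Resulting grid:
2 2 2 2
2 . 2 .
2 1 1 .
. . 1 1
All satisfied now.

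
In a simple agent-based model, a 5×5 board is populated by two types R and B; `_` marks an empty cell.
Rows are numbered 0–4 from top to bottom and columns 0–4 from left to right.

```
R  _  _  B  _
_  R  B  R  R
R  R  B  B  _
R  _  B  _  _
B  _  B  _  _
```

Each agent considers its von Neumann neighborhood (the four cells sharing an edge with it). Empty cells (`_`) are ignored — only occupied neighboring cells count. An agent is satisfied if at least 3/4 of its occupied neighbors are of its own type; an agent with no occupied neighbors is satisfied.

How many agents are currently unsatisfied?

8

(0,0)R 0/0 ok
(0,3)B 0/1 unhappy
(1,1)R 1/2 unhappy
(1,2)B 1/3 unhappy
(1,3)R 1/4 unhappy
(1,4)R 1/1 ok
(2,0)R 2/2 ok
(2,1)R 2/3 unhappy
(2,2)B 3/4 ok
(2,3)B 1/2 unhappy
(3,0)R 1/2 unhappy
(3,2)B 2/2 ok
(4,0)B 0/1 unhappy
(4,2)B 1/1 ok
Unsatisfied: (0,3), (1,1), (1,2), (1,3), (2,1), (2,3), (3,0), (4,0) — 8 in total.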